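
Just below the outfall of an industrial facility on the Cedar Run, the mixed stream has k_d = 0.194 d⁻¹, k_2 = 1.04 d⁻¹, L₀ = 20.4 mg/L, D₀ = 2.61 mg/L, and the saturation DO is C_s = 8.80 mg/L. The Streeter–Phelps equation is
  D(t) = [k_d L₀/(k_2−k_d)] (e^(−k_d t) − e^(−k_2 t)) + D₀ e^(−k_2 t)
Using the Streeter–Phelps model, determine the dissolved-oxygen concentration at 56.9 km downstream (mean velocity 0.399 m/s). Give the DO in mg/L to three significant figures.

DO ≈ 5.78 mg/L

Travel time t = x/v = 56.9 km / (0.399 m/s) = 56900 m / 0.399 m/s = 142600 s = 1.651 d.
k_d L₀/(k_2−k_d) = 0.194×20.4/(1.04−0.194) = 3.958/0.8460 = 4.678 mg/L.
e^(−k_d t) = e^(−0.194×1.651) = 0.7260; e^(−k_2 t) = e^(−1.04×1.651) = 0.1797.
D = 4.678 × (0.7260 − 0.1797) + 2.61 × 0.1797 = 2.556 + 0.4690 = 3.025 mg/L.
DO = C_s − D = 8.80 − 3.025 = 5.775 mg/L.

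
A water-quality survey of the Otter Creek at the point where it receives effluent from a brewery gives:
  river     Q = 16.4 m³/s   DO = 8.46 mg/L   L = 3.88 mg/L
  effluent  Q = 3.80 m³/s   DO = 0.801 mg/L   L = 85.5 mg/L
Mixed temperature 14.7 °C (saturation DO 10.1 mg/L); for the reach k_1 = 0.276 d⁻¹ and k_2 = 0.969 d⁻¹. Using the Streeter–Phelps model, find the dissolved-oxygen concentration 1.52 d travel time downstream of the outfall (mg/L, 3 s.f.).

DO ≈ 6.11 mg/L

Mixed DO = (16.4×8.46 + 3.80×0.801)/(16.4+3.80) = 141.8/20.20 = 7.019 mg/L.
Mixed L₀ = (16.4×3.88 + 3.80×85.5)/(20.20) = 388.5/20.20 = 19.23 mg/L.
Initial deficit D₀ = C_s − DO₀ = 10.1 − 7.019 = 3.081 mg/L.
D(1.52) = [0.276×19.23/(0.969−0.276)](e^(−0.276×1.52) − e^(−0.969×1.52)) + 3.081 e^(−0.969×1.52)
= 7.660 × (0.6574 − 0.2293) + 3.081 × 0.2293 = 3.986 mg/L.
DO = 10.1 − 3.986 = 6.114 mg/L.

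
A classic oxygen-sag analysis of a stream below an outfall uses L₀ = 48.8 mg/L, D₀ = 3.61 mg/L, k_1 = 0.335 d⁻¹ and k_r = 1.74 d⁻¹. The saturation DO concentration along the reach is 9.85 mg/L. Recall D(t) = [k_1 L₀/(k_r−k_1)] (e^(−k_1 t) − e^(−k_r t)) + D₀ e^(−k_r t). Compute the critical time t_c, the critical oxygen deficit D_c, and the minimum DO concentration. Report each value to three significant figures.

t_c ≈ 0.908 d; D_c ≈ 6.93 mg/L; min DO ≈ 2.92 mg/L

At the critical point dD/dt = 0, so k_1 L₀ e^(−k_1 t) = k_r D. Substituting D(t) from the Streeter–Phelps equation and solving for t gives
t_c = ln[(k_r/k_1)(1 − D₀(k_r−k_1)/(k_1 L₀))] / (k_r−k_1).
Here k_r−k_1 = 1.405 d⁻¹ and 1 − D₀(k_r−k_1)/(k_1 L₀) = 1 − 3.61×1.405/(0.335×48.8) = 0.6897, so
t_c = ln(5.194 × 0.6897) / 1.405 = 1.276 / 1.405 = 0.9082 d.
D_c = (k_1/k_r) L₀ e^(−k_1 t_c) = (0.335/1.74) × 48.8 × e^(−0.335×0.9082) = 0.1925 × 48.8 × 0.7377 = 6.931 mg/L.
Minimum DO = C_s − D_c = 9.85 − 6.931 = 2.919 mg/L.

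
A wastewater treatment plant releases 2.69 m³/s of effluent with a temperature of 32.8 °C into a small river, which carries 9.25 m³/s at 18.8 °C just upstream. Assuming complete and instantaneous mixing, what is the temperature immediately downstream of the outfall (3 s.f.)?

22.0 °C

Flow-weighted mixing: C = (Q_r C_r + Q_w C_w)/(Q_r + Q_w)
= (9.25×18.8 + 2.69×32.8)/(9.25 + 2.69) = 262.1/11.94 = 21.95 °C.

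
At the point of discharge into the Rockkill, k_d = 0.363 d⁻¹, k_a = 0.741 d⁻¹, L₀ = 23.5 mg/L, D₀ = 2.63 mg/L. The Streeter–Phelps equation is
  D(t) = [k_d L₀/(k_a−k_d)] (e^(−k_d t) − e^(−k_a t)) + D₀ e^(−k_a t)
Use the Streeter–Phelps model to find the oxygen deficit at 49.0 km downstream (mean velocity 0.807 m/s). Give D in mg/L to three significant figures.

D ≈ 5.64 mg/L

Travel time t = x/v = 49.0 km / (0.807 m/s) = 49000 m / 0.807 m/s = 60720 s = 0.7028 d.
k_d L₀/(k_a−k_d) = 0.363×23.5/(0.741−0.363) = 8.530/0.3780 = 22.57 mg/L.
e^(−k_d t) = e^(−0.363×0.7028) = 0.7748; e^(−k_a t) = e^(−0.741×0.7028) = 0.5941.
D = 22.57 × (0.7748 − 0.5941) + 2.63 × 0.5941 = 4.079 + 1.562 = 5.642 mg/L.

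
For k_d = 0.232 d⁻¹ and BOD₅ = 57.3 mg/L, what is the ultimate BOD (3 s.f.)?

BOD₅ = L₀(1 − e^(−5k_d)) ⇒ L₀ = BOD₅ / (1 − e^(−5×0.232))
= 57.3 / (1 − 0.3135) = 57.3 / 0.6865 = 83.47 mg/L.

L₀ ≈ 83.5 mg/L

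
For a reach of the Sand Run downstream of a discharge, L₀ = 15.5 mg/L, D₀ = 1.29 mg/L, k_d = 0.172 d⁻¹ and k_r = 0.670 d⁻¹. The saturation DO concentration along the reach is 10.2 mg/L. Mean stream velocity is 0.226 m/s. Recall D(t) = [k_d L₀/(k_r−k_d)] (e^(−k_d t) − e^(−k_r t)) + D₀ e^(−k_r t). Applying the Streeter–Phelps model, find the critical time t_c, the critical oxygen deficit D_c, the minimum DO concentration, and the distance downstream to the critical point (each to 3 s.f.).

t_c ≈ 2.18 d; D_c ≈ 2.74 mg/L; min DO ≈ 7.46 mg/L; x_c ≈ 42.5 km

t_c = [1/(k_r−k_d)] ln[(k_r/k_d)(1 − D₀(k_r−k_d)/(k_d L₀))]
= [1/(0.670−0.172)] ln[(0.670/0.172)(1 − 1.29×0.4980/(0.172×15.5))]
= (1/0.4980) ln[3.895 × 0.7590] = 2.008 × ln(2.957) = 2.008 × 1.084 = 2.177 d.
D_c = (k_d/k_r) L₀ e^(−k_d t_c) = (0.172/0.670) × 15.5 × e^(−0.172×2.177) = 0.2567 × 15.5 × 0.6877 = 2.736 mg/L.
Minimum DO = C_s − D_c = 10.2 − 2.736 = 7.464 mg/L.
x_c = v t_c = 0.226 m/s × 2.177 d × 86400 s/d = 42510 m ≈ 42.5 km.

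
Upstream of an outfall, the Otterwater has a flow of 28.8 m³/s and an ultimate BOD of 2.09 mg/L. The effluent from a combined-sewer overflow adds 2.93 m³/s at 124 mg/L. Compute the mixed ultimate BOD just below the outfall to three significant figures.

Flow-weighted mixing: C = (Q_r C_r + Q_w C_w)/(Q_r + Q_w)
= (28.8×2.09 + 2.93×124)/(28.8 + 2.93) = 423.5/31.73 = 13.35 mg/L.

13.3 mg/L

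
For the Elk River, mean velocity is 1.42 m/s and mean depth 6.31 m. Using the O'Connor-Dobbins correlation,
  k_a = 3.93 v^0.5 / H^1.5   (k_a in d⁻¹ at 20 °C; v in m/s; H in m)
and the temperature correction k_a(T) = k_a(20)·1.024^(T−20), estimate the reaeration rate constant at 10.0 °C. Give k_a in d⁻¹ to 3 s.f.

k_a ≈ 0.233 d⁻¹

k_a(20) = 3.93 × 1.42^0.5 / 6.31^1.5 = 3.93 × 1.192 / 15.85 = 0.2955 d⁻¹.
k_a(10.0) = 0.2955 × 1.024^(10.0−20) = 0.2955 × 0.7889 = 0.2331 d⁻¹.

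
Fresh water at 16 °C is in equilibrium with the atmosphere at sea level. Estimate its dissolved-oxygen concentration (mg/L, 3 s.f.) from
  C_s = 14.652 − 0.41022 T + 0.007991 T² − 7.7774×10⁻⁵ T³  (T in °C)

C_s ≈ 9.82 mg/L

C_s = 14.652 − 0.41022×16 + 0.007991×16² − 7.7774×10⁻⁵×16³ = 9.816 mg/L.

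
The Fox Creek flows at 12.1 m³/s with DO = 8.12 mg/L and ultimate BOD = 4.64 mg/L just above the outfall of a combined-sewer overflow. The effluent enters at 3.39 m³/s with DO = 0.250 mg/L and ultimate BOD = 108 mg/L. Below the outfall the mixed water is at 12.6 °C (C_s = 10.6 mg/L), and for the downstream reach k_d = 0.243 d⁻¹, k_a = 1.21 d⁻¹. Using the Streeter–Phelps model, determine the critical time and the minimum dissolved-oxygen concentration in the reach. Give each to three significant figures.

t_c ≈ 0.677 d; minimum DO ≈ 5.96 mg/L

Mixed DO = (12.1×8.12 + 3.39×0.250)/(12.1+3.39) = 99.10/15.49 = 6.398 mg/L.
Mixed L₀ = (12.1×4.64 + 3.39×108)/(15.49) = 422.3/15.49 = 27.26 mg/L.
Initial deficit D₀ = C_s − DO₀ = 10.6 − 6.398 = 4.202 mg/L.
t_c = (1/0.9670) ln[(1.21/0.243)(1 − 4.202×0.9670/(0.243×27.26))] = 1.034 × ln(1.925) = 0.6772 d.
D_c = (0.243/1.21) × 27.26 × e^(−0.243×0.6772) = 0.2008 × 27.26 × 0.8483 = 4.644 mg/L.
Minimum DO = 10.6 − 4.644 = 5.956 mg/L.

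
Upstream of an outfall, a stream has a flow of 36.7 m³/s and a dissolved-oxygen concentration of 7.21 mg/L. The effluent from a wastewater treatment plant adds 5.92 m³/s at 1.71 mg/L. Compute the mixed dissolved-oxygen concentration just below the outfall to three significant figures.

Flow-weighted mixing: C = (Q_r C_r + Q_w C_w)/(Q_r + Q_w)
= (36.7×7.21 + 5.92×1.71)/(36.7 + 5.92) = 274.7/42.62 = 6.446 mg/L.

6.45 mg/L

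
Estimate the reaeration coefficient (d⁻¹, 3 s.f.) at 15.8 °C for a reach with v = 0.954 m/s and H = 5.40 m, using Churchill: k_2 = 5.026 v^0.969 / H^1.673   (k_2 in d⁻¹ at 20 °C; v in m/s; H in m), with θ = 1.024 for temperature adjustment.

k_2 ≈ 0.259 d⁻¹

k_2(20) = 5.026 × 0.954^0.969 / 5.40^1.673 = 5.026 × 0.9554 / 16.80 = 0.2858 d⁻¹.
k_2(15.8) = 0.2858 × 1.024^(15.8−20) = 0.2858 × 0.9052 = 0.2587 d⁻¹.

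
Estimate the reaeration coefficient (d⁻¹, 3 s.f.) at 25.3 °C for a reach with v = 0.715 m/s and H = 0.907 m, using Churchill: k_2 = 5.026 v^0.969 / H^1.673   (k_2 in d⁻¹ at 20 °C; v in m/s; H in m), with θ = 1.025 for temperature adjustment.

k_2(20) = 5.026 × 0.715^0.969 / 0.907^1.673 = 5.026 × 0.7225 / 0.8493 = 4.275 d⁻¹.
k_2(25.3) = 4.275 × 1.025^(25.3−20) = 4.275 × 1.140 = 4.873 d⁻¹.

k_2 ≈ 4.87 d⁻¹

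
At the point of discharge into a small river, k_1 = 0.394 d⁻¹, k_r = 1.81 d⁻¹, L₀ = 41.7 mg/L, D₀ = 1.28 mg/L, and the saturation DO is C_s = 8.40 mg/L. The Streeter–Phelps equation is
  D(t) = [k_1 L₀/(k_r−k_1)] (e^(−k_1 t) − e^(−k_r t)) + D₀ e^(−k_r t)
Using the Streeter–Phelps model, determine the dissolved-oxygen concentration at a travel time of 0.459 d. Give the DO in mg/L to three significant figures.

k_1 L₀/(k_r−k_1) = 0.394×41.7/(1.81−0.394) = 16.43/1.416 = 11.60 mg/L.
e^(−k_1 t) = e^(−0.394×0.4590) = 0.8346; e^(−k_r t) = e^(−1.81×0.4590) = 0.4357.
D = 11.60 × (0.8346 − 0.4357) + 1.28 × 0.4357 = 4.628 + 0.5577 = 5.186 mg/L.
DO = C_s − D = 8.40 − 5.186 = 3.214 mg/L.

DO ≈ 3.21 mg/L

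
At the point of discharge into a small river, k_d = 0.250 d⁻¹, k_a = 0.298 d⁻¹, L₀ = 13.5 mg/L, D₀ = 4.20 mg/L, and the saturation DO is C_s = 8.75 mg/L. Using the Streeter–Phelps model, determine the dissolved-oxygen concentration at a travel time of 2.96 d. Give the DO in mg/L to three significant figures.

DO ≈ 2.57 mg/L

k_d L₀/(k_a−k_d) = 0.250×13.5/(0.298−0.250) = 3.375/0.04800 = 70.31 mg/L.
e^(−k_d t) = e^(−0.250×2.960) = 0.4771; e^(−k_a t) = e^(−0.298×2.960) = 0.4139.
D = 70.31 × (0.4771 − 0.4139) + 4.20 × 0.4139 = 4.443 + 1.738 = 6.182 mg/L.
DO = C_s − D = 8.75 − 6.182 = 2.568 mg/L.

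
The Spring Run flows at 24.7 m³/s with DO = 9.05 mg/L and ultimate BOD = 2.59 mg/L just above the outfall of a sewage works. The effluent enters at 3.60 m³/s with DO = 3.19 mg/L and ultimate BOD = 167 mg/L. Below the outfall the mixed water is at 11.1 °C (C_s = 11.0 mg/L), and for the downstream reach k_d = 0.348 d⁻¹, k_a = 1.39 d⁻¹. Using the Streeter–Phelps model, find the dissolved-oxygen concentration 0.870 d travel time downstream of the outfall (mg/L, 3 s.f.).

DO ≈ 6.74 mg/L

Mixed DO = (24.7×9.05 + 3.60×3.19)/(24.7+3.60) = 235.0/28.30 = 8.305 mg/L.
Mixed L₀ = (24.7×2.59 + 3.60×167)/(28.30) = 665.2/28.30 = 23.50 mg/L.
Initial deficit D₀ = C_s − DO₀ = 11.0 − 8.305 = 2.695 mg/L.
D(0.870) = [0.348×23.50/(1.39−0.348)](e^(−0.348×0.870) − e^(−1.39×0.870)) + 2.695 e^(−1.39×0.870)
= 7.850 × (0.7388 − 0.2984) + 2.695 × 0.2984 = 4.261 mg/L.
DO = 11.0 − 4.261 = 6.739 mg/L.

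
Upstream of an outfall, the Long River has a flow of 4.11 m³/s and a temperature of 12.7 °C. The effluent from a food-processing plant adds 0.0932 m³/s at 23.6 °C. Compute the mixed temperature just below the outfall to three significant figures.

12.9 °C

Flow-weighted mixing: C = (Q_r C_r + Q_w C_w)/(Q_r + Q_w)
= (4.11×12.7 + 0.0932×23.6)/(4.11 + 0.0932) = 54.40/4.203 = 12.94 °C.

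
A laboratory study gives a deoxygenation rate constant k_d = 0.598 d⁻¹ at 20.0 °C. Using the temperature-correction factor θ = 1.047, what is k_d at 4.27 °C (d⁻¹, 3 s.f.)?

k_d(T₂) = k_d(T₁) · θ^(T₂−T₁) = 0.598 × 1.047^(4.27−20.0)
= 0.598 × 1.047^-15.7 = 0.598 × 0.4856 = 0.2904 d⁻¹.

k_d ≈ 0.290 d⁻¹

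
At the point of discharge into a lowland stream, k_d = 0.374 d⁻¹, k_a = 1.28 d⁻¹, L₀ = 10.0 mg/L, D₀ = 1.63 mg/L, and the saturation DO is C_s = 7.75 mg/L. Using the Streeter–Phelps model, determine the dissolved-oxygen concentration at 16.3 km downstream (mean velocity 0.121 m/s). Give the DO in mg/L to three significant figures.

DO ≈ 5.79 mg/L

Travel time t = x/v = 16.3 km / (0.121 m/s) = 16300 m / 0.121 m/s = 134700 s = 1.559 d.
k_d L₀/(k_a−k_d) = 0.374×10.0/(1.28−0.374) = 3.740/0.9060 = 4.128 mg/L.
e^(−k_d t) = e^(−0.374×1.559) = 0.5582; e^(−k_a t) = e^(−1.28×1.559) = 0.1359.
D = 4.128 × (0.5582 − 0.1359) + 1.63 × 0.1359 = 1.743 + 0.2215 = 1.965 mg/L.
DO = C_s − D = 7.75 − 1.965 = 5.785 mg/L.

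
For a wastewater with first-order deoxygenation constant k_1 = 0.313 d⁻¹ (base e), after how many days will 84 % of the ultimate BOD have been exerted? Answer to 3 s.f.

t ≈ 5.85 d

y/L₀ = 1 − e^(−k_1 t) = 0.84 ⇒ e^(−k_1 t) = 0.160
t = −ln(0.160) / 0.313 = 1.833 / 0.313 = 5.855 d.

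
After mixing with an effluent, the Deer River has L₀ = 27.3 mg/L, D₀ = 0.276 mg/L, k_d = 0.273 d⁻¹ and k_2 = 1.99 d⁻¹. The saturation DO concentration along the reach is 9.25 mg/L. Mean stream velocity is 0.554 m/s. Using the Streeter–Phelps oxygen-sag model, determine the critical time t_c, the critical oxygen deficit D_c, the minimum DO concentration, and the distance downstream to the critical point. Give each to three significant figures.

t_c = [1/(k_2−k_d)] ln[(k_2/k_d)(1 − D₀(k_2−k_d)/(k_d L₀))]
= [1/(1.99−0.273)] ln[(1.99/0.273)(1 − 0.276×1.717/(0.273×27.3))]
= (1/1.717) ln[7.289 × 0.9364] = 0.5824 × ln(6.826) = 0.5824 × 1.921 = 1.119 d.
D_c = (k_d/k_2) L₀ e^(−k_d t_c) = (0.273/1.99) × 27.3 × e^(−0.273×1.119) = 0.1372 × 27.3 × 0.7368 = 2.760 mg/L.
Minimum DO = C_s − D_c = 9.25 − 2.760 = 6.490 mg/L.
x_c = v t_c = 0.554 m/s × 1.119 d × 86400 s/d = 53540 m ≈ 53.5 km.

t_c ≈ 1.12 d; D_c ≈ 2.76 mg/L; min DO ≈ 6.49 mg/L; x_c ≈ 53.5 km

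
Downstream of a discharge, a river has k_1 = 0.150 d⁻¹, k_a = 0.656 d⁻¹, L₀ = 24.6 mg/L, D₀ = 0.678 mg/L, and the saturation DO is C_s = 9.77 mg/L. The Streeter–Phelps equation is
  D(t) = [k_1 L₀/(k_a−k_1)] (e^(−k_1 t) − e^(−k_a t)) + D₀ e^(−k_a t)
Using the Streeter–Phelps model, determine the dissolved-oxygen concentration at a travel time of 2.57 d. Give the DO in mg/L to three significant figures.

k_1 L₀/(k_a−k_1) = 0.150×24.6/(0.656−0.150) = 3.690/0.5060 = 7.292 mg/L.
e^(−k_1 t) = e^(−0.150×2.570) = 0.6801; e^(−k_a t) = e^(−0.656×2.570) = 0.1853.
D = 7.292 × (0.6801 − 0.1853) + 0.678 × 0.1853 = 3.609 + 0.1256 = 3.734 mg/L.
DO = C_s − D = 9.77 − 3.734 = 6.036 mg/L.

DO ≈ 6.04 mg/L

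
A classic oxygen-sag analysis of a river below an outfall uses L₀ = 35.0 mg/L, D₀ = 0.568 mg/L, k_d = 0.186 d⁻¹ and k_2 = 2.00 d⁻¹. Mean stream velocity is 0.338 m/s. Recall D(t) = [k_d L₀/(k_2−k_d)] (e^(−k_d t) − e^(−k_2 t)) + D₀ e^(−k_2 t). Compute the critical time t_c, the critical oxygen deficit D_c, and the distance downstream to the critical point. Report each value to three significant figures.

At the critical point dD/dt = 0, so k_d L₀ e^(−k_d t) = k_2 D. Substituting D(t) from the Streeter–Phelps equation and solving for t gives
t_c = ln[(k_2/k_d)(1 − D₀(k_2−k_d)/(k_d L₀))] / (k_2−k_d).
Here k_2−k_d = 1.814 d⁻¹ and 1 − D₀(k_2−k_d)/(k_d L₀) = 1 − 0.568×1.814/(0.186×35.0) = 0.8417, so
t_c = ln(10.75 × 0.8417) / 1.814 = 2.203 / 1.814 = 1.214 d.
D_c = (k_d/k_2) L₀ e^(−k_d t_c) = (0.186/2.00) × 35.0 × e^(−0.186×1.214) = 0.09300 × 35.0 × 0.7978 = 2.597 mg/L.
x_c = v t_c = 0.338 m/s × 1.214 d × 86400 s/d = 35460 m ≈ 35.5 km.

t_c ≈ 1.21 d; D_c ≈ 2.60 mg/L; x_c ≈ 35.5 km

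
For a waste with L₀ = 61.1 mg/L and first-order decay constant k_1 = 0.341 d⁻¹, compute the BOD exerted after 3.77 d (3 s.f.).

y_t = L₀(1 − e^(−k_1 t)) = 61.1 × (1 − e^(−0.341×3.77))
= 61.1 × (1 − 0.2765) = 61.1 × 0.7235 = 44.21 mg/L.

y ≈ 44.2 mg/L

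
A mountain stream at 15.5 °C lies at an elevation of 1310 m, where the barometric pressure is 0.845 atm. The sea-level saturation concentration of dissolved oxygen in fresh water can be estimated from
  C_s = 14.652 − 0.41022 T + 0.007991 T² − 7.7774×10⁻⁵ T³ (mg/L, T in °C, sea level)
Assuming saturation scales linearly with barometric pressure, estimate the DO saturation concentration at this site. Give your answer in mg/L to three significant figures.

C_s ≈ 8.39 mg/L

At sea level: C_s = 14.652 − 0.41022×15.5 + 0.007991×15.5² − 7.7774×10⁻⁵×15.5³ = 9.924 mg/L.
Pressure correction: C_s' = 9.924 × 0.845 = 8.386 mg/L.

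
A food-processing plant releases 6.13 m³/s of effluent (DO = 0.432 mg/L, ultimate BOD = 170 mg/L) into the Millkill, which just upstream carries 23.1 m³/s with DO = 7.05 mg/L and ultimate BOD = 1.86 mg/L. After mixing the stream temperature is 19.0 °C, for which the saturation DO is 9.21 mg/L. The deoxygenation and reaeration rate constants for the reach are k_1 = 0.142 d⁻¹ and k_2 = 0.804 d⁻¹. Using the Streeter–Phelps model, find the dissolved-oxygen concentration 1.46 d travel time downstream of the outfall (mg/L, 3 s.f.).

DO ≈ 4.10 mg/L

Mixed DO = (23.1×7.05 + 6.13×0.432)/(23.1+6.13) = 165.5/29.23 = 5.662 mg/L.
Mixed L₀ = (23.1×1.86 + 6.13×170)/(29.23) = 1085/29.23 = 37.12 mg/L.
Initial deficit D₀ = C_s − DO₀ = 9.21 − 5.662 = 3.548 mg/L.
D(1.46) = [0.142×37.12/(0.804−0.142)](e^(−0.142×1.46) − e^(−0.804×1.46)) + 3.548 e^(−0.804×1.46)
= 7.963 × (0.8128 − 0.3092) + 3.548 × 0.3092 = 5.107 mg/L.
DO = 9.21 − 5.107 = 4.103 mg/L.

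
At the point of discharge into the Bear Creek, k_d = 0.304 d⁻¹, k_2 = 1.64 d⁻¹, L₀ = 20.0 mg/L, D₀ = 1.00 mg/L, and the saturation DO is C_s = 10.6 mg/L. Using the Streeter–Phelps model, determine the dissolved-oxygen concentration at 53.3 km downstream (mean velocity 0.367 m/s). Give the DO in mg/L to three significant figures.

DO ≈ 8.10 mg/L

Travel time t = x/v = 53.3 km / (0.367 m/s) = 53300 m / 0.367 m/s = 145200 s = 1.681 d.
k_d L₀/(k_2−k_d) = 0.304×20.0/(1.64−0.304) = 6.080/1.336 = 4.551 mg/L.
e^(−k_d t) = e^(−0.304×1.681) = 0.5999; e^(−k_2 t) = e^(−1.64×1.681) = 0.06350.
D = 4.551 × (0.5999 − 0.06350) + 1.00 × 0.06350 = 2.441 + 0.06350 = 2.505 mg/L.
DO = C_s − D = 10.6 − 2.505 = 8.095 mg/L.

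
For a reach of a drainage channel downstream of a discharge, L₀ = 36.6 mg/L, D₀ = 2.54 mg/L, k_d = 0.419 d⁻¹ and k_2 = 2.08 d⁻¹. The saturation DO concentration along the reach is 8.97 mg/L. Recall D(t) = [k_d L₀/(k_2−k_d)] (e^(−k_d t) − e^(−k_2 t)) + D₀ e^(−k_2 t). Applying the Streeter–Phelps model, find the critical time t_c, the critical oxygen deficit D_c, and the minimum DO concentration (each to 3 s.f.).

t_c ≈ 0.771 d; D_c ≈ 5.34 mg/L; min DO ≈ 3.63 mg/L

At the critical point dD/dt = 0, so k_d L₀ e^(−k_d t) = k_2 D. Substituting D(t) from the Streeter–Phelps equation and solving for t gives
t_c = ln[(k_2/k_d)(1 − D₀(k_2−k_d)/(k_d L₀))] / (k_2−k_d).
Here k_2−k_d = 1.661 d⁻¹ and 1 − D₀(k_2−k_d)/(k_d L₀) = 1 − 2.54×1.661/(0.419×36.6) = 0.7249, so
t_c = ln(4.964 × 0.7249) / 1.661 = 1.281 / 1.661 = 0.7709 d.
L(t_c) = L₀ e^(−k_d t_c) = 36.6 × 0.7240 = 26.50 mg/L, and at the critical point k_2 D_c = k_d L, so D_c = (0.419/2.08) × 26.50 = 5.338 mg/L.
Minimum DO = C_s − D_c = 8.97 − 5.338 = 3.632 mg/L.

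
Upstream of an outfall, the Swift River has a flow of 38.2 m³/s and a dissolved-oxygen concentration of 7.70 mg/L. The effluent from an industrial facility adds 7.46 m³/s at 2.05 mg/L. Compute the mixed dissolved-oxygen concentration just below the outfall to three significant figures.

6.78 mg/L

Flow-weighted mixing: C = (Q_r C_r + Q_w C_w)/(Q_r + Q_w)
= (38.2×7.70 + 7.46×2.05)/(38.2 + 7.46) = 309.4/45.66 = 6.777 mg/L.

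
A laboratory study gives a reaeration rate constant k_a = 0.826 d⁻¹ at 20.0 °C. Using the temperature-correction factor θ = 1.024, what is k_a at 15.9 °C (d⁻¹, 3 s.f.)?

k_a(T₂) = k_a(T₁) · θ^(T₂−T₁) = 0.826 × 1.024^(15.9−20.0)
= 0.826 × 1.024^-4.10 = 0.826 × 0.9073 = 0.7495 d⁻¹.

k_a ≈ 0.749 d⁻¹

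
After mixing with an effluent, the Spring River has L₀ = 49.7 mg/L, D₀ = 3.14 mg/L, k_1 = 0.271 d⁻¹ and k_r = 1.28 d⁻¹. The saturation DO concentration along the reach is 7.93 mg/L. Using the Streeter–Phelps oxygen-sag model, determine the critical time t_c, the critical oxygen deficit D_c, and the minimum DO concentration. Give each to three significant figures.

t_c ≈ 1.27 d; D_c ≈ 7.45 mg/L; min DO ≈ 0.477 mg/L

With k_r/k_1 = 4.723 and 1 − D₀(k_r−k_1)/(k_1 L₀) = 0.7648,
t_c = ln(4.723 × 0.7648) / (1.28 − 0.271) = ln(3.612) / 1.009 = 1.284/1.009 = 1.273 d.
D_c = (k_1/k_r) L₀ e^(−k_1 t_c) = (0.271/1.28) × 49.7 × e^(−0.271×1.273) = 0.2117 × 49.7 × 0.7083 = 7.453 mg/L.
Minimum DO = C_s − D_c = 7.93 − 7.453 = 0.4774 mg/L.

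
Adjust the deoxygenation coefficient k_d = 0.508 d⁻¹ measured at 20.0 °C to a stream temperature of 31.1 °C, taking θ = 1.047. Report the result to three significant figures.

k_d(T₂) = k_d(T₁) · θ^(T₂−T₁) = 0.508 × 1.047^(31.1−20.0)
= 0.508 × 1.047^11.1 = 0.508 × 1.665 = 0.8458 d⁻¹.

k_d ≈ 0.846 d⁻¹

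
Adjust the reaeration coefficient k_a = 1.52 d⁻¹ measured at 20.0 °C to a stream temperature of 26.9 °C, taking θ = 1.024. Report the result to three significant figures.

k_a ≈ 1.79 d⁻¹

k_a(T₂) = k_a(T₁) · θ^(T₂−T₁) = 1.52 × 1.024^(26.9−20.0)
= 1.52 × 1.024^6.90 = 1.52 × 1.178 = 1.790 d⁻¹.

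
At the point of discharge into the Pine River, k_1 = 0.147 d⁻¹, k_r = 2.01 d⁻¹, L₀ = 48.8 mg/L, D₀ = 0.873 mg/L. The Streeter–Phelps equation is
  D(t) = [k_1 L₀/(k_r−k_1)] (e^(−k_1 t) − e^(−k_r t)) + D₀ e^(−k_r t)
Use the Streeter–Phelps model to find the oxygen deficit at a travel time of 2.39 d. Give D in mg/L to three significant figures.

k_1 L₀/(k_r−k_1) = 0.147×48.8/(2.01−0.147) = 7.174/1.863 = 3.851 mg/L.
e^(−k_1 t) = e^(−0.147×2.390) = 0.7038; e^(−k_r t) = e^(−2.01×2.390) = 0.008198.
D = 3.851 × (0.7038 − 0.008198) + 0.873 × 0.008198 = 2.678 + 0.007157 = 2.685 mg/L.

D ≈ 2.69 mg/L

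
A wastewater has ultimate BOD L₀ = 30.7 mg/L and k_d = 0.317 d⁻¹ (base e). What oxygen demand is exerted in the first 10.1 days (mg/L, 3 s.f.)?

y_t = L₀(1 − e^(−k_d t)) = 30.7 × (1 − e^(−0.317×10.1))
= 30.7 × (1 − 0.04069) = 30.7 × 0.9593 = 29.45 mg/L.

y ≈ 29.5 mg/L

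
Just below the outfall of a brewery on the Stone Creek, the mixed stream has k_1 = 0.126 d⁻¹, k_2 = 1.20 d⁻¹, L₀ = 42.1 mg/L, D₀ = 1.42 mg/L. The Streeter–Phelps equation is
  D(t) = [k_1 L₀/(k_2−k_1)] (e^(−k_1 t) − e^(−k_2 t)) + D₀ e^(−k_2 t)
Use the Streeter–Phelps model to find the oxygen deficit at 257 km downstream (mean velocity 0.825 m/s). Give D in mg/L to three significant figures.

D ≈ 3.09 mg/L

Travel time t = x/v = 257 km / (0.825 m/s) = 257000 m / 0.825 m/s = 311500 s = 3.605 d.
k_1 L₀/(k_2−k_1) = 0.126×42.1/(1.20−0.126) = 5.305/1.074 = 4.939 mg/L.
e^(−k_1 t) = e^(−0.126×3.605) = 0.6349; e^(−k_2 t) = e^(−1.20×3.605) = 0.01321.
D = 4.939 × (0.6349 − 0.01321) + 1.42 × 0.01321 = 3.071 + 0.01876 = 3.089 mg/L.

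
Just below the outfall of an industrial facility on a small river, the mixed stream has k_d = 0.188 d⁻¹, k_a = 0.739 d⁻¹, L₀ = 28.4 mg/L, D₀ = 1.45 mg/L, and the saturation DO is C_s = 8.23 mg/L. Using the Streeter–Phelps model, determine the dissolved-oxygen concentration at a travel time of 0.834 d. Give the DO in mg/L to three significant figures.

DO ≈ 4.40 mg/L

k_d L₀/(k_a−k_d) = 0.188×28.4/(0.739−0.188) = 5.339/0.5510 = 9.690 mg/L.
e^(−k_d t) = e^(−0.188×0.8340) = 0.8549; e^(−k_a t) = e^(−0.739×0.8340) = 0.5399.
D = 9.690 × (0.8549 − 0.5399) + 1.45 × 0.5399 = 3.052 + 0.7829 = 3.835 mg/L.
DO = C_s − D = 8.23 − 3.835 = 4.395 mg/L.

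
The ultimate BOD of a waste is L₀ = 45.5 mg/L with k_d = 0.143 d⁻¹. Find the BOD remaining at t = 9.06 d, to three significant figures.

L ≈ 12.5 mg/L

L_t = L₀ e^(−k_d t) = 45.5 × e^(−0.143×9.06) = 45.5 × 0.2737 = 12.46 mg/L.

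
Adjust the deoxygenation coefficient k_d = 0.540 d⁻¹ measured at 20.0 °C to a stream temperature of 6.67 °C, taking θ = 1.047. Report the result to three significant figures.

k_d(T₂) = k_d(T₁) · θ^(T₂−T₁) = 0.540 × 1.047^(6.67−20.0)
= 0.540 × 1.047^-13.3 = 0.540 × 0.5421 = 0.2928 d⁻¹.

k_d ≈ 0.293 d⁻¹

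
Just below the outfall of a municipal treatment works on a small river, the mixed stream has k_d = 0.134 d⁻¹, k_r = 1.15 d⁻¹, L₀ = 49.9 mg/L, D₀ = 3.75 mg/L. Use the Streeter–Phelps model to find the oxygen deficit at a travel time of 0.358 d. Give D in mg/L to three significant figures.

k_d L₀/(k_r−k_d) = 0.134×49.9/(1.15−0.134) = 6.687/1.016 = 6.581 mg/L.
e^(−k_d t) = e^(−0.134×0.3580) = 0.9532; e^(−k_r t) = e^(−1.15×0.3580) = 0.6625.
D = 6.581 × (0.9532 − 0.6625) + 3.75 × 0.6625 = 1.913 + 2.484 = 4.397 mg/L.

D ≈ 4.40 mg/L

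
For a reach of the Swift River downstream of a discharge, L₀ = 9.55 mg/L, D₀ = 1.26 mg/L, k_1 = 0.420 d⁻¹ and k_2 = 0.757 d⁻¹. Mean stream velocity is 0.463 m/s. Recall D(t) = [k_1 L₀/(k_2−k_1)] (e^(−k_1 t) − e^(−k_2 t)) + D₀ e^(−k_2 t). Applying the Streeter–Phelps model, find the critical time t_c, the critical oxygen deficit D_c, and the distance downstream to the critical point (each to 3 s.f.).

t_c ≈ 1.42 d; D_c ≈ 2.92 mg/L; x_c ≈ 56.6 km

At the critical point dD/dt = 0, so k_1 L₀ e^(−k_1 t) = k_2 D. Substituting D(t) from the Streeter–Phelps equation and solving for t gives
t_c = ln[(k_2/k_1)(1 − D₀(k_2−k_1)/(k_1 L₀))] / (k_2−k_1).
Here k_2−k_1 = 0.3370 d⁻¹ and 1 − D₀(k_2−k_1)/(k_1 L₀) = 1 − 1.26×0.3370/(0.420×9.55) = 0.8941, so
t_c = ln(1.802 × 0.8941) / 0.3370 = 0.4772 / 0.3370 = 1.416 d.
L(t_c) = L₀ e^(−k_1 t_c) = 9.55 × 0.5517 = 5.269 mg/L, and at the critical point k_2 D_c = k_1 L, so D_c = (0.420/0.757) × 5.269 = 2.923 mg/L.
x_c = v t_c = 0.463 m/s × 1.416 d × 86400 s/d = 56650 m ≈ 56.6 km.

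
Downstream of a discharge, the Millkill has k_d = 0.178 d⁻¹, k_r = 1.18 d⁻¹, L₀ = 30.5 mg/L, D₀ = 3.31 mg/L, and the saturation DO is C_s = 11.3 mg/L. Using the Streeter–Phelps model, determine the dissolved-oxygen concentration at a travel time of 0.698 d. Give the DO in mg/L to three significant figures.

DO ≈ 7.44 mg/L

k_d L₀/(k_r−k_d) = 0.178×30.5/(1.18−0.178) = 5.429/1.002 = 5.418 mg/L.
e^(−k_d t) = e^(−0.178×0.6980) = 0.8832; e^(−k_r t) = e^(−1.18×0.6980) = 0.4388.
D = 5.418 × (0.8832 − 0.4388) + 3.31 × 0.4388 = 2.407 + 1.453 = 3.860 mg/L.
DO = C_s − D = 11.3 − 3.860 = 7.440 mg/L.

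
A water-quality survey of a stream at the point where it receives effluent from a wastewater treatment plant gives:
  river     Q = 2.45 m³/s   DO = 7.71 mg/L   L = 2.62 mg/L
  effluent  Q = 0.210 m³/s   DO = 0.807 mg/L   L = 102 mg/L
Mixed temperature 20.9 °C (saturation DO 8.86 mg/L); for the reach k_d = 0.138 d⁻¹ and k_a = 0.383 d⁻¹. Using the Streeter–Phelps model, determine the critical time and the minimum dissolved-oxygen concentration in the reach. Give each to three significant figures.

Mixed DO = (2.45×7.71 + 0.210×0.807)/(2.45+0.210) = 19.06/2.660 = 7.165 mg/L.
Mixed L₀ = (2.45×2.62 + 0.210×102)/(2.660) = 27.84/2.660 = 10.47 mg/L.
Initial deficit D₀ = C_s − DO₀ = 8.86 − 7.165 = 1.695 mg/L.
t_c = (1/0.2450) ln[(0.383/0.138)(1 − 1.695×0.2450/(0.138×10.47))] = 4.082 × ln(1.977) = 2.783 d.
D_c = (0.138/0.383) × 10.47 × e^(−0.138×2.783) = 0.3603 × 10.47 × 0.6811 = 2.568 mg/L.
Minimum DO = 8.86 − 2.568 = 6.292 mg/L.

t_c ≈ 2.78 d; minimum DO ≈ 6.29 mg/L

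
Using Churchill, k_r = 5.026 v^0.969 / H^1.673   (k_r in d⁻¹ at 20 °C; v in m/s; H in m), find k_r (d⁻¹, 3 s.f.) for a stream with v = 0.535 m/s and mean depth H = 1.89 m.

k_r ≈ 0.945 d⁻¹

k_r = 5.026 × 0.535^0.969 / 1.89^1.673 = 5.026 × 0.5455 / 2.901 = 0.9451 d⁻¹.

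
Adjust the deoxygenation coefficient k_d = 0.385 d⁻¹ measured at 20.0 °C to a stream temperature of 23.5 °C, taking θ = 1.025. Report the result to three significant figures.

k_d(T₂) = k_d(T₁) · θ^(T₂−T₁) = 0.385 × 1.025^(23.5−20.0)
= 0.385 × 1.025^3.50 = 0.385 × 1.090 = 0.4198 d⁻¹.

k_d ≈ 0.420 d⁻¹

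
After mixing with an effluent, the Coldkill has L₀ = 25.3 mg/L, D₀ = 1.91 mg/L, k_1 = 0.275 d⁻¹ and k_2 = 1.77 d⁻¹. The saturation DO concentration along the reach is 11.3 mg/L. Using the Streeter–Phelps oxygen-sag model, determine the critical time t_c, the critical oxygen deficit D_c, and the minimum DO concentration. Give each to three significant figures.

t_c ≈ 0.892 d; D_c ≈ 3.08 mg/L; min DO ≈ 8.22 mg/L

At the critical point dD/dt = 0, so k_1 L₀ e^(−k_1 t) = k_2 D. Substituting D(t) from the Streeter–Phelps equation and solving for t gives
t_c = ln[(k_2/k_1)(1 − D₀(k_2−k_1)/(k_1 L₀))] / (k_2−k_1).
Here k_2−k_1 = 1.495 d⁻¹ and 1 − D₀(k_2−k_1)/(k_1 L₀) = 1 − 1.91×1.495/(0.275×25.3) = 0.5896, so
t_c = ln(6.436 × 0.5896) / 1.495 = 1.334 / 1.495 = 0.8921 d.
D_c = (k_1/k_2) L₀ e^(−k_1 t_c) = (0.275/1.77) × 25.3 × e^(−0.275×0.8921) = 0.1554 × 25.3 × 0.7825 = 3.076 mg/L.
Minimum DO = C_s − D_c = 11.3 − 3.076 = 8.224 mg/L.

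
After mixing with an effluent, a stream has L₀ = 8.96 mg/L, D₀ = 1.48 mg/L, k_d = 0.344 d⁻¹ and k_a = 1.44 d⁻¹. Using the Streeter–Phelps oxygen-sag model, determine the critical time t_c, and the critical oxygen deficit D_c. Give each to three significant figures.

t_c ≈ 0.625 d; D_c ≈ 1.73 mg/L

At the critical point dD/dt = 0, so k_d L₀ e^(−k_d t) = k_a D. Substituting D(t) from the Streeter–Phelps equation and solving for t gives
t_c = ln[(k_a/k_d)(1 − D₀(k_a−k_d)/(k_d L₀))] / (k_a−k_d).
Here k_a−k_d = 1.096 d⁻¹ and 1 − D₀(k_a−k_d)/(k_d L₀) = 1 − 1.48×1.096/(0.344×8.96) = 0.4737, so
t_c = ln(4.186 × 0.4737) / 1.096 = 0.6846 / 1.096 = 0.6247 d.
D_c = (k_d/k_a) L₀ e^(−k_d t_c) = (0.344/1.44) × 8.96 × e^(−0.344×0.6247) = 0.2389 × 8.96 × 0.8066 = 1.727 mg/L.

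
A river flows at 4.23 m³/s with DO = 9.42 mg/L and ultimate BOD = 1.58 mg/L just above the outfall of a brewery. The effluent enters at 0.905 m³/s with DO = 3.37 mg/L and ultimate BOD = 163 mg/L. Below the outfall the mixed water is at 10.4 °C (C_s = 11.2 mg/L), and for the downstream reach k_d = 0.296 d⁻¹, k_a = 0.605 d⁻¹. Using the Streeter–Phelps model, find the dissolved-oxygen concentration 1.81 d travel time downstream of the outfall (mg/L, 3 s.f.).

Mixed DO = (4.23×9.42 + 0.905×3.37)/(4.23+0.905) = 42.90/5.135 = 8.354 mg/L.
Mixed L₀ = (4.23×1.58 + 0.905×163)/(5.135) = 154.2/5.135 = 30.03 mg/L.
Initial deficit D₀ = C_s − DO₀ = 11.2 − 8.354 = 2.846 mg/L.
D(1.81) = [0.296×30.03/(0.605−0.296)](e^(−0.296×1.81) − e^(−0.605×1.81)) + 2.846 e^(−0.605×1.81)
= 28.77 × (0.5852 − 0.3345) + 2.846 × 0.3345 = 8.164 mg/L.
DO = 11.2 − 8.164 = 3.036 mg/L.

DO ≈ 3.04 mg/L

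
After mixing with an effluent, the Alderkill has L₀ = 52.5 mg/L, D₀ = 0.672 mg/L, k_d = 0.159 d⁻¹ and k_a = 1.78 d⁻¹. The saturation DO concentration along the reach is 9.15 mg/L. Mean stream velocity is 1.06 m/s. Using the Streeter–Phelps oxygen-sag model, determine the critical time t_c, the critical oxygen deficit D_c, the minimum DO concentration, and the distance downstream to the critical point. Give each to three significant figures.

At the critical point dD/dt = 0, so k_d L₀ e^(−k_d t) = k_a D. Substituting D(t) from the Streeter–Phelps equation and solving for t gives
t_c = ln[(k_a/k_d)(1 − D₀(k_a−k_d)/(k_d L₀))] / (k_a−k_d).
Here k_a−k_d = 1.621 d⁻¹ and 1 − D₀(k_a−k_d)/(k_d L₀) = 1 − 0.672×1.621/(0.159×52.5) = 0.8695, so
t_c = ln(11.19 × 0.8695) / 1.621 = 2.276 / 1.621 = 1.404 d.
L(t_c) = L₀ e^(−k_d t_c) = 52.5 × 0.7999 = 42.00 mg/L, and at the critical point k_a D_c = k_d L, so D_c = (0.159/1.78) × 42.00 = 3.751 mg/L.
Minimum DO = C_s − D_c = 9.15 − 3.751 = 5.399 mg/L.
x_c = v t_c = 1.06 m/s × 1.404 d × 86400 s/d = 128600 m ≈ 129 km.

t_c ≈ 1.40 d; D_c ≈ 3.75 mg/L; min DO ≈ 5.40 mg/L; x_c ≈ 129 km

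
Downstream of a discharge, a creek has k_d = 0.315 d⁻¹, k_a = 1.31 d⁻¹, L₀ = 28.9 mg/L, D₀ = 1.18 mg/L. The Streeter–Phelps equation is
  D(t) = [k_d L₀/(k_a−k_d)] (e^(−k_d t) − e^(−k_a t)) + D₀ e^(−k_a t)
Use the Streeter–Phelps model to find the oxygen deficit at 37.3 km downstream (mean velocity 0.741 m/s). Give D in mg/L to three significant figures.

D ≈ 3.90 mg/L

Travel time t = x/v = 37.3 km / (0.741 m/s) = 37300 m / 0.741 m/s = 50340 s = 0.5826 d.
k_d L₀/(k_a−k_d) = 0.315×28.9/(1.31−0.315) = 9.104/0.9950 = 9.149 mg/L.
e^(−k_d t) = e^(−0.315×0.5826) = 0.8323; e^(−k_a t) = e^(−1.31×0.5826) = 0.4662.
D = 9.149 × (0.8323 − 0.4662) + 1.18 × 0.4662 = 3.350 + 0.5501 = 3.900 mg/L.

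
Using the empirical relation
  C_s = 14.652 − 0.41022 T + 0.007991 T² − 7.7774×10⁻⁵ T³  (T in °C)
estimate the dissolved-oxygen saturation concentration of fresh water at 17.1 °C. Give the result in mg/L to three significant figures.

C_s ≈ 9.58 mg/L

C_s = 14.652 − 0.41022×17.1 + 0.007991×17.1² − 7.7774×10⁻⁵×17.1³ = 9.585 mg/L.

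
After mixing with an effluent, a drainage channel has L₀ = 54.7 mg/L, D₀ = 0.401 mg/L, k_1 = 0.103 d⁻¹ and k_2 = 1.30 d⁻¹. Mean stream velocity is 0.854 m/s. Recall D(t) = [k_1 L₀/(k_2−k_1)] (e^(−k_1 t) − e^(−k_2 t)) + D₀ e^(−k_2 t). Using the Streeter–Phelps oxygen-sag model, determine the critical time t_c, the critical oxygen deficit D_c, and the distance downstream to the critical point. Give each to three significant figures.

With k_2/k_1 = 12.62 and 1 − D₀(k_2−k_1)/(k_1 L₀) = 0.9148,
t_c = ln(12.62 × 0.9148) / (1.30 − 0.103) = ln(11.55) / 1.197 = 2.446/1.197 = 2.044 d.
L(t_c) = L₀ e^(−k_1 t_c) = 54.7 × 0.8102 = 44.32 mg/L, and at the critical point k_2 D_c = k_1 L, so D_c = (0.103/1.30) × 44.32 = 3.511 mg/L.
x_c = v t_c = 0.854 m/s × 2.044 d × 86400 s/d = 150800 m ≈ 151 km.

t_c ≈ 2.04 d; D_c ≈ 3.51 mg/L; x_c ≈ 151 km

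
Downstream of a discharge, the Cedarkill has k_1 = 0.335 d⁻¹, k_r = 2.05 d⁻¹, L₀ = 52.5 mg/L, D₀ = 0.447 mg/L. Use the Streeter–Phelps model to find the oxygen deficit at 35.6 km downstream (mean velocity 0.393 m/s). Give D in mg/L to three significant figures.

D ≈ 6.07 mg/L

Travel time t = x/v = 35.6 km / (0.393 m/s) = 35600 m / 0.393 m/s = 90590 s = 1.048 d.
k_1 L₀/(k_r−k_1) = 0.335×52.5/(2.05−0.335) = 17.59/1.715 = 10.26 mg/L.
e^(−k_1 t) = e^(−0.335×1.048) = 0.7038; e^(−k_r t) = e^(−2.05×1.048) = 0.1166.
D = 10.26 × (0.7038 − 0.1166) + 0.447 × 0.1166 = 6.022 + 0.05210 = 6.074 mg/L.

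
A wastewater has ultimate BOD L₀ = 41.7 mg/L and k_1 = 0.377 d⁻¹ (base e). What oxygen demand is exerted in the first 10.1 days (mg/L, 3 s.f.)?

y ≈ 40.8 mg/L

y_t = L₀(1 − e^(−k_1 t)) = 41.7 × (1 − e^(−0.377×10.1))
= 41.7 × (1 − 0.02220) = 41.7 × 0.9778 = 40.77 mg/L.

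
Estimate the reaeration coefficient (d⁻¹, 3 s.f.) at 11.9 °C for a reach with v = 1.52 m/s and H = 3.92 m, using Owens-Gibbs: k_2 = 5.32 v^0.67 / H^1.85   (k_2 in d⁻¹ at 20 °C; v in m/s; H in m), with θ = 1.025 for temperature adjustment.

k_2 ≈ 0.461 d⁻¹

k_2(20) = 5.32 × 1.52^0.67 / 3.92^1.85 = 5.32 × 1.324 / 12.52 = 0.5626 d⁻¹.
k_2(11.9) = 0.5626 × 1.025^(11.9−20) = 0.5626 × 0.8187 = 0.4606 d⁻¹.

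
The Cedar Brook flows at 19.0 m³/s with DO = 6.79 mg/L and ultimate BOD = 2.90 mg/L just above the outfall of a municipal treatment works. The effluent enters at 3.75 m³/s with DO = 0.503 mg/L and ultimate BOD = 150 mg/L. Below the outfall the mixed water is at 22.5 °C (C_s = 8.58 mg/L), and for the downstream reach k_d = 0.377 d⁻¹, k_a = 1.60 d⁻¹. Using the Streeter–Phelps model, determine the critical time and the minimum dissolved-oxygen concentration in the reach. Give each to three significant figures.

t_c ≈ 0.845 d; minimum DO ≈ 3.93 mg/L

Mixed DO = (19.0×6.79 + 3.75×0.503)/(19.0+3.75) = 130.9/22.75 = 5.754 mg/L.
Mixed L₀ = (19.0×2.90 + 3.75×150)/(22.75) = 617.6/22.75 = 27.15 mg/L.
Initial deficit D₀ = C_s − DO₀ = 8.58 − 5.754 = 2.826 mg/L.
t_c = (1/1.223) ln[(1.60/0.377)(1 − 2.826×1.223/(0.377×27.15))] = 0.8177 × ln(2.811) = 0.8450 d.
D_c = (0.377/1.60) × 27.15 × e^(−0.377×0.8450) = 0.2356 × 27.15 × 0.7272 = 4.652 mg/L.
Minimum DO = 8.58 − 4.652 = 3.928 mg/L.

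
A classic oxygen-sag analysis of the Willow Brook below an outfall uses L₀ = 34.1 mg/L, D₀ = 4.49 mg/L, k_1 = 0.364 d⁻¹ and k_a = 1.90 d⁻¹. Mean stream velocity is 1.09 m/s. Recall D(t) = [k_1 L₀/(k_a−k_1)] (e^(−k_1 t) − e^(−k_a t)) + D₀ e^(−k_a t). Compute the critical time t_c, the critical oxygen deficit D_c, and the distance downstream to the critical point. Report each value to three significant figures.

t_c ≈ 0.548 d; D_c ≈ 5.35 mg/L; x_c ≈ 51.6 km

At the critical point dD/dt = 0, so k_1 L₀ e^(−k_1 t) = k_a D. Substituting D(t) from the Streeter–Phelps equation and solving for t gives
t_c = ln[(k_a/k_1)(1 − D₀(k_a−k_1)/(k_1 L₀))] / (k_a−k_1).
Here k_a−k_1 = 1.536 d⁻¹ and 1 − D₀(k_a−k_1)/(k_1 L₀) = 1 − 4.49×1.536/(0.364×34.1) = 0.4444, so
t_c = ln(5.220 × 0.4444) / 1.536 = 0.8414 / 1.536 = 0.5478 d.
D_c = (k_1/k_a) L₀ e^(−k_1 t_c) = (0.364/1.90) × 34.1 × e^(−0.364×0.5478) = 0.1916 × 34.1 × 0.8192 = 5.352 mg/L.
x_c = v t_c = 1.09 m/s × 0.5478 d × 86400 s/d = 51590 m ≈ 51.6 km.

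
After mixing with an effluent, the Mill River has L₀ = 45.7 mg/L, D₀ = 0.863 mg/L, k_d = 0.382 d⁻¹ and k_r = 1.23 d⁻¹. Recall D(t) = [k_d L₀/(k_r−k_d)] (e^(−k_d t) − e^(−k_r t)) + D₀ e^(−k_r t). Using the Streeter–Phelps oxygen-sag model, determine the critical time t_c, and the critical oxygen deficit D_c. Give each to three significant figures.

t_c = [1/(k_r−k_d)] ln[(k_r/k_d)(1 − D₀(k_r−k_d)/(k_d L₀))]
= [1/(1.23−0.382)] ln[(1.23/0.382)(1 − 0.863×0.8480/(0.382×45.7))]
= (1/0.8480) ln[3.220 × 0.9581] = 1.179 × ln(3.085) = 1.179 × 1.127 = 1.328 d.
L(t_c) = L₀ e^(−k_d t_c) = 45.7 × 0.6020 = 27.51 mg/L, and at the critical point k_r D_c = k_d L, so D_c = (0.382/1.23) × 27.51 = 8.544 mg/L.

t_c ≈ 1.33 d; D_c ≈ 8.54 mg/L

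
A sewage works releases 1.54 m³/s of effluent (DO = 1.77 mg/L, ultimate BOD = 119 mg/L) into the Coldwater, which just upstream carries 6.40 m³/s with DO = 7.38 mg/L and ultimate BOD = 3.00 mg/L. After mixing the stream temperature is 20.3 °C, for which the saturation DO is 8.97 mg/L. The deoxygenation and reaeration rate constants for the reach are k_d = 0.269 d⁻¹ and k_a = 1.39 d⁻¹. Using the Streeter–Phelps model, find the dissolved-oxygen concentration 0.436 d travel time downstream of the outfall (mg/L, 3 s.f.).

Mixed DO = (6.40×7.38 + 1.54×1.77)/(6.40+1.54) = 49.96/7.940 = 6.292 mg/L.
Mixed L₀ = (6.40×3.00 + 1.54×119)/(7.940) = 202.5/7.940 = 25.50 mg/L.
Initial deficit D₀ = C_s − DO₀ = 8.97 − 6.292 = 2.678 mg/L.
D(0.436) = [0.269×25.50/(1.39−0.269)](e^(−0.269×0.436) − e^(−1.39×0.436)) + 2.678 e^(−1.39×0.436)
= 6.119 × (0.8893 − 0.5455) + 2.678 × 0.5455 = 3.565 mg/L.
DO = 8.97 − 3.565 = 5.405 mg/L.

DO ≈ 5.41 mg/L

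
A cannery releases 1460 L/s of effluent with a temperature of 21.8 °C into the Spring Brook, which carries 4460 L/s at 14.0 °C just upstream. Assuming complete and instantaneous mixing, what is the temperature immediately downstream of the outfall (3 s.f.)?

Flow-weighted mixing: C = (Q_r C_r + Q_w C_w)/(Q_r + Q_w)
= (4460×14.0 + 1460×21.8)/(4460 + 1460) = 94270/5920 = 15.92 °C.

15.9 °C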